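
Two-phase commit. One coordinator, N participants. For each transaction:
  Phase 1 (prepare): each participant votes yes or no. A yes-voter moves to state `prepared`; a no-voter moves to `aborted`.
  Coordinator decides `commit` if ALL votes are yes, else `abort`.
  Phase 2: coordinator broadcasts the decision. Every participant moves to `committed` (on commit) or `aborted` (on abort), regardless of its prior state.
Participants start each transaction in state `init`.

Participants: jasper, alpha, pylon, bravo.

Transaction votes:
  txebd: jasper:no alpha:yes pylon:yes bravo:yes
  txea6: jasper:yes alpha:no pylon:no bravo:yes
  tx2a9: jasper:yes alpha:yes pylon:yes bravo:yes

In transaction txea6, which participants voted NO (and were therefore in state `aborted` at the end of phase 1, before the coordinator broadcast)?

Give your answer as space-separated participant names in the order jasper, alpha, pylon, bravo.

Txn txea6 phase 1: jasper yes -> prepared; alpha no -> aborted; pylon no -> aborted; bravo yes -> prepared

Answer: alpha pylon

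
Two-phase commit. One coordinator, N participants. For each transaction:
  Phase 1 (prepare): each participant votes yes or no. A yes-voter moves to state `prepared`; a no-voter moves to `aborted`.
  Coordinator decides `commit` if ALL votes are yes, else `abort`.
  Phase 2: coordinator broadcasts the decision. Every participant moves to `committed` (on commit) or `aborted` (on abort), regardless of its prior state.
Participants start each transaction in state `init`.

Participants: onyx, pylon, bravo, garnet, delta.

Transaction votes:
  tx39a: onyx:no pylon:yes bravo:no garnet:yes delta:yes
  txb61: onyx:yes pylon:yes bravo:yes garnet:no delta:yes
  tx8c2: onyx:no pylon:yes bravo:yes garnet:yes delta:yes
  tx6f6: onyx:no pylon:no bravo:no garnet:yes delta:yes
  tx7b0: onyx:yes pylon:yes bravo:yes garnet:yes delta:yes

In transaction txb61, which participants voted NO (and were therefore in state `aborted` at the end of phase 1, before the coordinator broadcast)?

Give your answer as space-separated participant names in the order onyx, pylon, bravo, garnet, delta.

Txn txb61 phase 1: onyx yes -> prepared; pylon yes -> prepared; bravo yes -> prepared; garnet no -> aborted; delta yes -> prepared

Answer: garnet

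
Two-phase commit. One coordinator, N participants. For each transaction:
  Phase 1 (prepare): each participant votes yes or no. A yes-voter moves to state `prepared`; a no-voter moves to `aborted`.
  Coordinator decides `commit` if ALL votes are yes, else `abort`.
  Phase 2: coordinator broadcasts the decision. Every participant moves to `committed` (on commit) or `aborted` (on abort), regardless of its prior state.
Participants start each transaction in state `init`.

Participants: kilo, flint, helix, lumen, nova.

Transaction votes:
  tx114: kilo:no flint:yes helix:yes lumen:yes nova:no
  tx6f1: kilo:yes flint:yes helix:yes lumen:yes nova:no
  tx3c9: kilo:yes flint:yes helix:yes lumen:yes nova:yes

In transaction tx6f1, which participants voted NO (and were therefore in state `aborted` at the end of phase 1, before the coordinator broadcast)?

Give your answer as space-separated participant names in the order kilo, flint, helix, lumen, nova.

Answer: nova

Derivation:
Txn tx6f1 phase 1: kilo yes -> prepared; flint yes -> prepared; helix yes -> prepared; lumen yes -> prepared; nova no -> aborted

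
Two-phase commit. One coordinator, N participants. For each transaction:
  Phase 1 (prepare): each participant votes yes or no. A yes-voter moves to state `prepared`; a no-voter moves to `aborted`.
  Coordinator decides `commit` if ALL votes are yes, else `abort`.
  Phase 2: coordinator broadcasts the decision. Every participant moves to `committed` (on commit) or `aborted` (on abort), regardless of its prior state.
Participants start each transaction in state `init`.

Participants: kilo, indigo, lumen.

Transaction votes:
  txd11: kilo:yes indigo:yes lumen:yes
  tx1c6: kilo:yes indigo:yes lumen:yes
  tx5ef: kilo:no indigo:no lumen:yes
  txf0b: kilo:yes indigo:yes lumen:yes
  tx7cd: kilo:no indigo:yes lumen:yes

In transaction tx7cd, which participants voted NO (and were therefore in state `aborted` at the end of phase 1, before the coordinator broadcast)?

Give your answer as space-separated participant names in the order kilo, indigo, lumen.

Txn tx7cd phase 1: kilo no -> aborted; indigo yes -> prepared; lumen yes -> prepared

Answer: kilo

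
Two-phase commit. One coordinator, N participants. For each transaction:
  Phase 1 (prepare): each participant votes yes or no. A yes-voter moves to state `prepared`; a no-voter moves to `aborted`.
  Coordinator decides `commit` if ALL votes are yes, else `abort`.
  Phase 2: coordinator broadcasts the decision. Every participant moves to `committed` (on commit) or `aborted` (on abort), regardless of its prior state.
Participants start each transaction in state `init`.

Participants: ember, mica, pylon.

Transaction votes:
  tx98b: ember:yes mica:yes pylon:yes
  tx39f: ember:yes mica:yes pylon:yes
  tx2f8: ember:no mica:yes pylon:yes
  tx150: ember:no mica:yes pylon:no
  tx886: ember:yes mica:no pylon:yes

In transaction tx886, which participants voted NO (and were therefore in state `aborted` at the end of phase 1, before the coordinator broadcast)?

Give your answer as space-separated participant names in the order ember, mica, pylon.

Txn tx886 phase 1: ember yes -> prepared; mica no -> aborted; pylon yes -> prepared

Answer: mica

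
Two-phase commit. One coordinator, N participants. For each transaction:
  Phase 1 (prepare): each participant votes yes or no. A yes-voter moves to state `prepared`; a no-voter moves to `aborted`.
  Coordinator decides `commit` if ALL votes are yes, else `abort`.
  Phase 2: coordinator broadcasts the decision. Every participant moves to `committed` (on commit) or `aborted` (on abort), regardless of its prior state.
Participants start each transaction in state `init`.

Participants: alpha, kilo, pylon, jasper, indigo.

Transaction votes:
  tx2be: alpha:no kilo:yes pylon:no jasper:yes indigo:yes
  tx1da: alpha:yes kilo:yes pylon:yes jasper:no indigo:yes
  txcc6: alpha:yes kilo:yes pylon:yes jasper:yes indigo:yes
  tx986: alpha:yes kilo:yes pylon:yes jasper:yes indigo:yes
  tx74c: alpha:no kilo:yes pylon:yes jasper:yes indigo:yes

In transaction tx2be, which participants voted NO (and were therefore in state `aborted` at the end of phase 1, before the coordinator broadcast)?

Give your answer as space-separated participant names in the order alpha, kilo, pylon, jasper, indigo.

Answer: alpha pylon

Derivation:
Txn tx2be phase 1: alpha no -> aborted; kilo yes -> prepared; pylon no -> aborted; jasper yes -> prepared; indigo yes -> prepared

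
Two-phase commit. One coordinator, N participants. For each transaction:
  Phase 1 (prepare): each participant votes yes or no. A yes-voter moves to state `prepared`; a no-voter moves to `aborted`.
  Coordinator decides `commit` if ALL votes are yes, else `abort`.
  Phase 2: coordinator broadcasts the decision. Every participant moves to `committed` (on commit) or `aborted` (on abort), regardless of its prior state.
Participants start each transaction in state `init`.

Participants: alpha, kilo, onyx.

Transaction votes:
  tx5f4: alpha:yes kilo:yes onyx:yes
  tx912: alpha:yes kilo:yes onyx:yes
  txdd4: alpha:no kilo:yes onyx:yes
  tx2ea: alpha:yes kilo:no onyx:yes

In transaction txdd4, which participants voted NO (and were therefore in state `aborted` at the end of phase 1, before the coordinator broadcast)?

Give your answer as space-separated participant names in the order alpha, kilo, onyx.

Txn txdd4 phase 1: alpha no -> aborted; kilo yes -> prepared; onyx yes -> prepared

Answer: alpha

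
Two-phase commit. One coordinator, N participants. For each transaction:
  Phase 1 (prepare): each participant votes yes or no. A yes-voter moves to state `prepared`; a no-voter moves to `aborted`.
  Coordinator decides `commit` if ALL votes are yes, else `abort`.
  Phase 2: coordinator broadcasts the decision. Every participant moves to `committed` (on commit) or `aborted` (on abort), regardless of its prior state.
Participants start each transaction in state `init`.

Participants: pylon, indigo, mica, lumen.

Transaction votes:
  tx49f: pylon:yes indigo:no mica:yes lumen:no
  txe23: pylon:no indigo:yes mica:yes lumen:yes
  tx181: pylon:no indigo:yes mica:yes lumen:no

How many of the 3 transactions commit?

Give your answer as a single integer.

Answer: 0

Derivation:
tx49f: no from indigo, lumen -> abort (commits=0)
txe23: no from pylon -> abort (commits=0)
tx181: no from pylon, lumen -> abort (commits=0)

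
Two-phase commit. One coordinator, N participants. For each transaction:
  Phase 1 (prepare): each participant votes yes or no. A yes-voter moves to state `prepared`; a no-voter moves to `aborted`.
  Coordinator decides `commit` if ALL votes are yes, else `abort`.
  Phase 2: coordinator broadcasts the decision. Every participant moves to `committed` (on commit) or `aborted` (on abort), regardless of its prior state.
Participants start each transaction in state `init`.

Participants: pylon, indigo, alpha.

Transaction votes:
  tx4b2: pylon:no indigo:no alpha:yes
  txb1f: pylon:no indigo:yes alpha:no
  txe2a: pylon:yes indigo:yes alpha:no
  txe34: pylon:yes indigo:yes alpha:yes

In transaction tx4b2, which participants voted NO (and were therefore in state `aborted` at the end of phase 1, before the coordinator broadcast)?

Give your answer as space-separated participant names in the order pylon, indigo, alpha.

Answer: pylon indigo

Derivation:
Txn tx4b2 phase 1: pylon no -> aborted; indigo no -> aborted; alpha yes -> prepared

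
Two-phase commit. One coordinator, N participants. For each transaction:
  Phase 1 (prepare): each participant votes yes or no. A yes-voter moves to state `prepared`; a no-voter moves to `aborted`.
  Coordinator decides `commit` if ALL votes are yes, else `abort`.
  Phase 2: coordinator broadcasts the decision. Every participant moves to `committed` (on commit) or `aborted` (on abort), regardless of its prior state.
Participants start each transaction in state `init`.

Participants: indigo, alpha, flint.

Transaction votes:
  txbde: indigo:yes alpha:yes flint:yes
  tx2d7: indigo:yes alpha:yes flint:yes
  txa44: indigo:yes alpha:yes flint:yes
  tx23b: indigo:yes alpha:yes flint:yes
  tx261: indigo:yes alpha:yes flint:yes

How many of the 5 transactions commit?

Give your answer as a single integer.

txbde: all yes -> commit (commits=1)
tx2d7: all yes -> commit (commits=2)
txa44: all yes -> commit (commits=3)
tx23b: all yes -> commit (commits=4)
tx261: all yes -> commit (commits=5)

Answer: 5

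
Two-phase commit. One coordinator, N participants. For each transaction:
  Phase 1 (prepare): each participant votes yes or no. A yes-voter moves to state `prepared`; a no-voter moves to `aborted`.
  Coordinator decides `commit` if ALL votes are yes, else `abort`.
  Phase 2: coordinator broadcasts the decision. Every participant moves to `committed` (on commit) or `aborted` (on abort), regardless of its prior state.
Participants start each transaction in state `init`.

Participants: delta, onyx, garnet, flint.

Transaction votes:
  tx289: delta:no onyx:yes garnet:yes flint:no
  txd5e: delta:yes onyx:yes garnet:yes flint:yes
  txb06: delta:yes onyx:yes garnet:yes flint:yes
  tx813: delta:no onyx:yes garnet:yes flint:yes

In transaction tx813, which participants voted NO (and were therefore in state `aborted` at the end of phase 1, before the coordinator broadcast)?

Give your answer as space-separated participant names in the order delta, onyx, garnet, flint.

Txn tx813 phase 1: delta no -> aborted; onyx yes -> prepared; garnet yes -> prepared; flint yes -> prepared

Answer: delta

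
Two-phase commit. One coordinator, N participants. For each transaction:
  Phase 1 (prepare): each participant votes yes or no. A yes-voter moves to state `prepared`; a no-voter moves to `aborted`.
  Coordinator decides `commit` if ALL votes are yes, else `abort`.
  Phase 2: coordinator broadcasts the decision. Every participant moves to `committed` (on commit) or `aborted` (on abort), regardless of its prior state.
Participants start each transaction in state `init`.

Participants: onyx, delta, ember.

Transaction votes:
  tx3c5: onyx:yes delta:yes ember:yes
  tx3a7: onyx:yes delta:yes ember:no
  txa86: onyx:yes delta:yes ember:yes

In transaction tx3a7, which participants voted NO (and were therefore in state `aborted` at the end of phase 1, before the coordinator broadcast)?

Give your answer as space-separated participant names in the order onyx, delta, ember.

Txn tx3a7 phase 1: onyx yes -> prepared; delta yes -> prepared; ember no -> aborted

Answer: ember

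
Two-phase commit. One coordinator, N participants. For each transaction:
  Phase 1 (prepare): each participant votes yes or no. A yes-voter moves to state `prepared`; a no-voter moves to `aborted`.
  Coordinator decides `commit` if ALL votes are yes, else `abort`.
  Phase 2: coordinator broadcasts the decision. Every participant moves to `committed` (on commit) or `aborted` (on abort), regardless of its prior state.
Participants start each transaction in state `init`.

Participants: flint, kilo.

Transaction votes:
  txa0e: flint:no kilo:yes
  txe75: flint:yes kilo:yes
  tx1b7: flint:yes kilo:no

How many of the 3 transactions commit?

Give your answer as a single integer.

txa0e: no from flint -> abort (commits=0)
txe75: all yes -> commit (commits=1)
tx1b7: no from kilo -> abort (commits=1)

Answer: 1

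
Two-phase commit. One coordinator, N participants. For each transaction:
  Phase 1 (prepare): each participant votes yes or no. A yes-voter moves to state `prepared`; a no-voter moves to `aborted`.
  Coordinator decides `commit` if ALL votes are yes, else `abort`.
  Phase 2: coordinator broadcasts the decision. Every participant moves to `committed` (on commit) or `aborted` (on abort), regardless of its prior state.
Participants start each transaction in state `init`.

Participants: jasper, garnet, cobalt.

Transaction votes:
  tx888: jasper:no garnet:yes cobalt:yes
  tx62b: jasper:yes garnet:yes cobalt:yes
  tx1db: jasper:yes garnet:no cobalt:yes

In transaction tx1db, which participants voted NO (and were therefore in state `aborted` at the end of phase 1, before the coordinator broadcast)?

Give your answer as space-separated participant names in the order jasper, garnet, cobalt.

Answer: garnet

Derivation:
Txn tx1db phase 1: jasper yes -> prepared; garnet no -> aborted; cobalt yes -> prepared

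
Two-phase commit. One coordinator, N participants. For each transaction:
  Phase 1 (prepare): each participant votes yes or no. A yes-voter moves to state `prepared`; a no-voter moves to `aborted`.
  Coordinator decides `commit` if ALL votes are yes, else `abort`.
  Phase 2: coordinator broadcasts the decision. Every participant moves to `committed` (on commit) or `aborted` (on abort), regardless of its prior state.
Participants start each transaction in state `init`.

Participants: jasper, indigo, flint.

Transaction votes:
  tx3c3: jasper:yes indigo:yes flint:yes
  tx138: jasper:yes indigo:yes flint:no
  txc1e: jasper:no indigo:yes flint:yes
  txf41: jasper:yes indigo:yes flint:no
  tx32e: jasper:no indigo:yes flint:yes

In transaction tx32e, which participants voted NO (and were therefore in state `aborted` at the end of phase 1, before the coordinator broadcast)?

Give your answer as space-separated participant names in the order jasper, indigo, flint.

Answer: jasper

Derivation:
Txn tx32e phase 1: jasper no -> aborted; indigo yes -> prepared; flint yes -> prepared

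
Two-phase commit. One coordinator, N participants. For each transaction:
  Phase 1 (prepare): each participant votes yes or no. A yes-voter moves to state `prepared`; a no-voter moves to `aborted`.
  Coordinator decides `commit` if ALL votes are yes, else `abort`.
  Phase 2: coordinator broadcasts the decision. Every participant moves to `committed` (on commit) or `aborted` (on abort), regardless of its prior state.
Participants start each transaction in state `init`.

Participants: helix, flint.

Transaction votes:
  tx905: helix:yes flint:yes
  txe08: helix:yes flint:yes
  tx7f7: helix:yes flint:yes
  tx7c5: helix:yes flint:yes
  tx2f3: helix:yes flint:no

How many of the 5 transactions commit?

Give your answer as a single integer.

Answer: 4

Derivation:
tx905: all yes -> commit (commits=1)
txe08: all yes -> commit (commits=2)
tx7f7: all yes -> commit (commits=3)
tx7c5: all yes -> commit (commits=4)
tx2f3: no from flint -> abort (commits=4)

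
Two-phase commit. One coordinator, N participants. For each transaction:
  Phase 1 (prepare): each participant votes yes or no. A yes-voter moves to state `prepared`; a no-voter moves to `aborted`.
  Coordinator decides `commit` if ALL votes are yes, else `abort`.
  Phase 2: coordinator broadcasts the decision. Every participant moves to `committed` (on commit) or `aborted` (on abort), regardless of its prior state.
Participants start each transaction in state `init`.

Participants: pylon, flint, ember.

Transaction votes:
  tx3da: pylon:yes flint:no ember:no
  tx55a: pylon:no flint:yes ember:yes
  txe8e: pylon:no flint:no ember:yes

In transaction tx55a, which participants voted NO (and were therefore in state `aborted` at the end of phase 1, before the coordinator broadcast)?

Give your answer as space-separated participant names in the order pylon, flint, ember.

Answer: pylon

Derivation:
Txn tx55a phase 1: pylon no -> aborted; flint yes -> prepared; ember yes -> prepared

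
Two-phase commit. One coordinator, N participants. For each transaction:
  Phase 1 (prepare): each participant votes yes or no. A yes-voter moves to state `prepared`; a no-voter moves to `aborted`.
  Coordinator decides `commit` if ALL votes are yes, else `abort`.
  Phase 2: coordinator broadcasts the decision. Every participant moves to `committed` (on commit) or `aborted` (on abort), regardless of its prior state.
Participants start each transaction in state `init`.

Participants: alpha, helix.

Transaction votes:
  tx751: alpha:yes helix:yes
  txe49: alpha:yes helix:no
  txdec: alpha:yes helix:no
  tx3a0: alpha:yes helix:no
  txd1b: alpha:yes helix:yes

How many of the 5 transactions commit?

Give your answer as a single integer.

Answer: 2

Derivation:
tx751: all yes -> commit (commits=1)
txe49: no from helix -> abort (commits=1)
txdec: no from helix -> abort (commits=1)
tx3a0: no from helix -> abort (commits=1)
txd1b: all yes -> commit (commits=2)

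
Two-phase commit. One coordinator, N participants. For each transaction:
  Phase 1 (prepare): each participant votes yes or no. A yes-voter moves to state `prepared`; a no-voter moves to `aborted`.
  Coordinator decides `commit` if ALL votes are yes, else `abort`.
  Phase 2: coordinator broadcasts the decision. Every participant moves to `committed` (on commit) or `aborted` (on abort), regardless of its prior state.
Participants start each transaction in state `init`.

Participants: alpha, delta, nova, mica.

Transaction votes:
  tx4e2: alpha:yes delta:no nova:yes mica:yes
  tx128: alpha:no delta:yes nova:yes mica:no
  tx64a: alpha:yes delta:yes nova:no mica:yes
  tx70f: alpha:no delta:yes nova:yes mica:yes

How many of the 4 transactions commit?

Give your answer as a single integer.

Answer: 0

Derivation:
tx4e2: no from delta -> abort (commits=0)
tx128: no from alpha, mica -> abort (commits=0)
tx64a: no from nova -> abort (commits=0)
tx70f: no from alpha -> abort (commits=0)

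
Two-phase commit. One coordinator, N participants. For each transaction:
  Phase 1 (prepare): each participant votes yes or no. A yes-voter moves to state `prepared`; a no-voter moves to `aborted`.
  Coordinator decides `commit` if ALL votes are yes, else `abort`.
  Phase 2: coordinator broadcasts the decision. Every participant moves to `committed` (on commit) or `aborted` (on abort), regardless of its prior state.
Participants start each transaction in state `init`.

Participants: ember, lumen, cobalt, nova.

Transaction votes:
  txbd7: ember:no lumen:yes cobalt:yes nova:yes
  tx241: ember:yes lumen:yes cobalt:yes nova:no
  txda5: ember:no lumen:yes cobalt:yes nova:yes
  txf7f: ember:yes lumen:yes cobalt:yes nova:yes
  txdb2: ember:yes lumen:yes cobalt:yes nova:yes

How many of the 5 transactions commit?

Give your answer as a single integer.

txbd7: no from ember -> abort (commits=0)
tx241: no from nova -> abort (commits=0)
txda5: no from ember -> abort (commits=0)
txf7f: all yes -> commit (commits=1)
txdb2: all yes -> commit (commits=2)

Answer: 2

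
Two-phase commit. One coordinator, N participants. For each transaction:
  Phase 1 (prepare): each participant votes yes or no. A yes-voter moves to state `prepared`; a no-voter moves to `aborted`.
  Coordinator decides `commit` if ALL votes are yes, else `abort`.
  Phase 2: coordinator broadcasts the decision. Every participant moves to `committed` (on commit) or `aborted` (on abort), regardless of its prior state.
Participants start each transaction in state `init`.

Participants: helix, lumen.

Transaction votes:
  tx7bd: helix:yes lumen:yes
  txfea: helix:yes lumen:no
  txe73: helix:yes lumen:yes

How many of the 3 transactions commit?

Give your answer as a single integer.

tx7bd: all yes -> commit (commits=1)
txfea: no from lumen -> abort (commits=1)
txe73: all yes -> commit (commits=2)

Answer: 2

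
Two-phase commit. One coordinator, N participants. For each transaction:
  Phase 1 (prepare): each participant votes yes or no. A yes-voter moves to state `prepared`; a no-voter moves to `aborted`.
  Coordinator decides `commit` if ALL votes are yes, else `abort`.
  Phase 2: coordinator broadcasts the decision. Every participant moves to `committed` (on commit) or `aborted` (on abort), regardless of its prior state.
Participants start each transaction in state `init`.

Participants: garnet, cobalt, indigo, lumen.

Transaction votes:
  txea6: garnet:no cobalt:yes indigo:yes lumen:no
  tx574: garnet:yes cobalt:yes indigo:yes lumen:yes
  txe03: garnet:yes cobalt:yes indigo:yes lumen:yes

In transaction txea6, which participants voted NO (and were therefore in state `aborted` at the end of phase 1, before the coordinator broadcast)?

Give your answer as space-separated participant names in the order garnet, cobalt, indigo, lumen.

Answer: garnet lumen

Derivation:
Txn txea6 phase 1: garnet no -> aborted; cobalt yes -> prepared; indigo yes -> prepared; lumen no -> aborted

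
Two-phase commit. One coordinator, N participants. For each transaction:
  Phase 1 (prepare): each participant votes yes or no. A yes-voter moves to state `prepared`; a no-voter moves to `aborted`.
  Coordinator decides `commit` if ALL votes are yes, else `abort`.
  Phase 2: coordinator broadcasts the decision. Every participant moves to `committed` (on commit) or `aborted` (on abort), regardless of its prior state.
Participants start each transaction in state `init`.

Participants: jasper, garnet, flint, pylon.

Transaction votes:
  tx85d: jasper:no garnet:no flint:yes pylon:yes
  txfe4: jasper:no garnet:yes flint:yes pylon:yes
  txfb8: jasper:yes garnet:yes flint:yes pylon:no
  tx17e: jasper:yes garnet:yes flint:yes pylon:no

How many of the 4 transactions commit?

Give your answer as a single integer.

Answer: 0

Derivation:
tx85d: no from jasper, garnet -> abort (commits=0)
txfe4: no from jasper -> abort (commits=0)
txfb8: no from pylon -> abort (commits=0)
tx17e: no from pylon -> abort (commits=0)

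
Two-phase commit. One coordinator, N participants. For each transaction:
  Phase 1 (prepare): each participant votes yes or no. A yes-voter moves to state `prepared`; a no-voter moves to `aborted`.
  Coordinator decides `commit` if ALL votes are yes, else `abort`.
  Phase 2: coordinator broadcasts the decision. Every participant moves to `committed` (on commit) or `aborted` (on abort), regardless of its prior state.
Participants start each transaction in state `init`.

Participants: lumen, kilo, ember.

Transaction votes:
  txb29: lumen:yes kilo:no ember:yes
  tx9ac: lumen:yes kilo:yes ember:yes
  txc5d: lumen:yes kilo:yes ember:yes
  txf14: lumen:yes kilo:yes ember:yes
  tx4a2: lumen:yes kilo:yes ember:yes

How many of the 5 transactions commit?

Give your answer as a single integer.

Answer: 4

Derivation:
txb29: no from kilo -> abort (commits=0)
tx9ac: all yes -> commit (commits=1)
txc5d: all yes -> commit (commits=2)
txf14: all yes -> commit (commits=3)
tx4a2: all yes -> commit (commits=4)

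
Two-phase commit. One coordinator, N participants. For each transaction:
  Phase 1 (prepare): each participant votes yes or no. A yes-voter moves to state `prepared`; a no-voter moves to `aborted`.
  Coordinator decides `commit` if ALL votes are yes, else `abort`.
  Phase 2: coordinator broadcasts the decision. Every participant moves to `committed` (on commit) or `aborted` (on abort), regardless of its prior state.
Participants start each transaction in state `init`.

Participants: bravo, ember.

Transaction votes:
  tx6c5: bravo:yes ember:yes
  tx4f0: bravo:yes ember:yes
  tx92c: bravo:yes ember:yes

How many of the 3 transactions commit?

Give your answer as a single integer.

tx6c5: all yes -> commit (commits=1)
tx4f0: all yes -> commit (commits=2)
tx92c: all yes -> commit (commits=3)

Answer: 3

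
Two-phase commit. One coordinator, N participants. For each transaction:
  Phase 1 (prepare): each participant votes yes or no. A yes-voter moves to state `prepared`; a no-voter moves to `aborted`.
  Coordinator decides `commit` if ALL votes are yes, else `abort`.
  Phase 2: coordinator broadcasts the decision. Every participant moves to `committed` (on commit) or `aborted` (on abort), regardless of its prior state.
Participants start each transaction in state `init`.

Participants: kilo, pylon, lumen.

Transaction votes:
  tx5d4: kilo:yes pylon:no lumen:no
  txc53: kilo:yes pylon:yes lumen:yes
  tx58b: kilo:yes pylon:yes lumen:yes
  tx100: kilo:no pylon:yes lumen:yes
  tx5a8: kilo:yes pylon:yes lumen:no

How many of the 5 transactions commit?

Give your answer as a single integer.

tx5d4: no from pylon, lumen -> abort (commits=0)
txc53: all yes -> commit (commits=1)
tx58b: all yes -> commit (commits=2)
tx100: no from kilo -> abort (commits=2)
tx5a8: no from lumen -> abort (commits=2)

Answer: 2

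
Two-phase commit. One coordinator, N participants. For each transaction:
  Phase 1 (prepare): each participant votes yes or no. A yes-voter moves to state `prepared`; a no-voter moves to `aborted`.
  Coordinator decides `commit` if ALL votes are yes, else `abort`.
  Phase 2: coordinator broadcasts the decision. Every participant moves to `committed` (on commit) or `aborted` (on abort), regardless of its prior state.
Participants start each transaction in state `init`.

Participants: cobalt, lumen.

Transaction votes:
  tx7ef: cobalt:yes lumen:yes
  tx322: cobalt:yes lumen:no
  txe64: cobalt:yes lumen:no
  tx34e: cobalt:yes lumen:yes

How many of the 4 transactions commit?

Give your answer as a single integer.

Answer: 2

Derivation:
tx7ef: all yes -> commit (commits=1)
tx322: no from lumen -> abort (commits=1)
txe64: no from lumen -> abort (commits=1)
tx34e: all yes -> commit (commits=2)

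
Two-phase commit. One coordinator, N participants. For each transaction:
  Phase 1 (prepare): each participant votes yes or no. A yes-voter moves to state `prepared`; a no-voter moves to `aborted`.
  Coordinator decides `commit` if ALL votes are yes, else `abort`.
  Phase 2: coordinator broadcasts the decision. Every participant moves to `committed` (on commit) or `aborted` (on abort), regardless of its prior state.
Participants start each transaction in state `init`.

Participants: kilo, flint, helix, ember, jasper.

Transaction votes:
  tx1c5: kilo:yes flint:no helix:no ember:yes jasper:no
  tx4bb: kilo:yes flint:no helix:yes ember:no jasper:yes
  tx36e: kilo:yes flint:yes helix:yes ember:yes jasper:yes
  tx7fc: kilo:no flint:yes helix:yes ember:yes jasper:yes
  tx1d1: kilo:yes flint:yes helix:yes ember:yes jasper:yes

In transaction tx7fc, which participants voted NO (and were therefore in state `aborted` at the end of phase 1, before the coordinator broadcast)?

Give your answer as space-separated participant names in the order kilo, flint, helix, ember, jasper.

Txn tx7fc phase 1: kilo no -> aborted; flint yes -> prepared; helix yes -> prepared; ember yes -> prepared; jasper yes -> prepared

Answer: kilo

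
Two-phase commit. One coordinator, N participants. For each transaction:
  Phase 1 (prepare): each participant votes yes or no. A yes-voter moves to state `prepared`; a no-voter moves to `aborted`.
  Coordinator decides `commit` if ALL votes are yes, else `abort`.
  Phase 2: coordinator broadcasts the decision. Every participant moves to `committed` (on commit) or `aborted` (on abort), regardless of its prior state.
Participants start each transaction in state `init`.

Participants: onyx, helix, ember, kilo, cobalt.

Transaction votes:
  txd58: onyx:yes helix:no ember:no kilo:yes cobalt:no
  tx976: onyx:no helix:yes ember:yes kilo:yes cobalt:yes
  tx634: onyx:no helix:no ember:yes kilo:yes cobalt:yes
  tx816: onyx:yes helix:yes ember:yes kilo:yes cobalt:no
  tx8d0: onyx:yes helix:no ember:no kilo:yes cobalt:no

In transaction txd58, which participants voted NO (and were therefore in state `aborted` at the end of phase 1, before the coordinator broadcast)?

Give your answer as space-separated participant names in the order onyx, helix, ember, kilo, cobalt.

Answer: helix ember cobalt

Derivation:
Txn txd58 phase 1: onyx yes -> prepared; helix no -> aborted; ember no -> aborted; kilo yes -> prepared; cobalt no -> aborted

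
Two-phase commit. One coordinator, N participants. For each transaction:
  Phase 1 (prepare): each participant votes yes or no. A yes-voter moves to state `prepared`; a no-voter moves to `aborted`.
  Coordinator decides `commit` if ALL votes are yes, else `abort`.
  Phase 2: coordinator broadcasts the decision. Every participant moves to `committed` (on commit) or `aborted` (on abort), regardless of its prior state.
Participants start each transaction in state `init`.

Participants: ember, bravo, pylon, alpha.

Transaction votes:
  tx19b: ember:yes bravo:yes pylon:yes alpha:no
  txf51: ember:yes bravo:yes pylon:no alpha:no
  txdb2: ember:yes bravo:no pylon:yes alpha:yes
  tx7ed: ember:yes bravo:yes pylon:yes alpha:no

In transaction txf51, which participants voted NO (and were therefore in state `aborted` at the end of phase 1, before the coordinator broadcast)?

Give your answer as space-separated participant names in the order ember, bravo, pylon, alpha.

Txn txf51 phase 1: ember yes -> prepared; bravo yes -> prepared; pylon no -> aborted; alpha no -> aborted

Answer: pylon alpha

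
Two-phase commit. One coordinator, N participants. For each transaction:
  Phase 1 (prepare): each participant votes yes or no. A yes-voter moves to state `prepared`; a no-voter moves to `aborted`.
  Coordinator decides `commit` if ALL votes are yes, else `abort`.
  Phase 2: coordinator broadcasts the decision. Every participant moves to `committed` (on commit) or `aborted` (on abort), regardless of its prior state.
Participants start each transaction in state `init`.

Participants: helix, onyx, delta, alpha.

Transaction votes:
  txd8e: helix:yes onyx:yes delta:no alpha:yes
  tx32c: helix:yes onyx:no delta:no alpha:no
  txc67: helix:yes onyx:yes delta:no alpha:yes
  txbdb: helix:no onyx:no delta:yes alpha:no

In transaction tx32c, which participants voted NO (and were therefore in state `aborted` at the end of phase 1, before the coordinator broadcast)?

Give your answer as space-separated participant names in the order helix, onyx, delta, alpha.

Answer: onyx delta alpha

Derivation:
Txn tx32c phase 1: helix yes -> prepared; onyx no -> aborted; delta no -> aborted; alpha no -> aborted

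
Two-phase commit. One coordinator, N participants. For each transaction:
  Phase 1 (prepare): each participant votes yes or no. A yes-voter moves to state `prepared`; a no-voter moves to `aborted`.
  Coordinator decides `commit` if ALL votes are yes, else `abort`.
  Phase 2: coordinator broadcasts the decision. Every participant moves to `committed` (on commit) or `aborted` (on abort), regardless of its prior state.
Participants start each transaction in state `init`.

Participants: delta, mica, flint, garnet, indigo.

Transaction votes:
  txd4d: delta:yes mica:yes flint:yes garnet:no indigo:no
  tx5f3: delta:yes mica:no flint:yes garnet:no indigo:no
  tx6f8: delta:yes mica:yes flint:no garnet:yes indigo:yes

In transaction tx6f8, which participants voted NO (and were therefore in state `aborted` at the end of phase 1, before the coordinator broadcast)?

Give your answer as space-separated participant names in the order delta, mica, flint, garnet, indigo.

Txn tx6f8 phase 1: delta yes -> prepared; mica yes -> prepared; flint no -> aborted; garnet yes -> prepared; indigo yes -> prepared

Answer: flint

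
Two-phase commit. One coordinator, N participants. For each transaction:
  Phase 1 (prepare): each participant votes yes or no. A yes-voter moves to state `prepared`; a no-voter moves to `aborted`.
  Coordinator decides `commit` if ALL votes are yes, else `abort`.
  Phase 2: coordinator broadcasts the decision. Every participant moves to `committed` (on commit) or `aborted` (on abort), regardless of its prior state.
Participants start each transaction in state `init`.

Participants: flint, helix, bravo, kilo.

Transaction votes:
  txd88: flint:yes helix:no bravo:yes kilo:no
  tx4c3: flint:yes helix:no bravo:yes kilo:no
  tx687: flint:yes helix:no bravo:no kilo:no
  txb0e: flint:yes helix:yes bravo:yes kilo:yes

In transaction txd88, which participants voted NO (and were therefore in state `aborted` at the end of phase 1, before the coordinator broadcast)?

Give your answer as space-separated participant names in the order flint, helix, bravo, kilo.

Answer: helix kilo

Derivation:
Txn txd88 phase 1: flint yes -> prepared; helix no -> aborted; bravo yes -> prepared; kilo no -> aborted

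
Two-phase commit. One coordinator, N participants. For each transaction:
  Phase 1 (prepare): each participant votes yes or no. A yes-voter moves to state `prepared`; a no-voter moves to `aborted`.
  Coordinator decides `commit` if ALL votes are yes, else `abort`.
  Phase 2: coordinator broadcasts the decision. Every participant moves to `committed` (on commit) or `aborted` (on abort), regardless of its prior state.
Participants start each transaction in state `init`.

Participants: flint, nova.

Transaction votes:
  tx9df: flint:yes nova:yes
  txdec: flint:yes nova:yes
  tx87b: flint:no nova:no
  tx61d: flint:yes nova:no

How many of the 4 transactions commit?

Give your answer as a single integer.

Answer: 2

Derivation:
tx9df: all yes -> commit (commits=1)
txdec: all yes -> commit (commits=2)
tx87b: no from flint, nova -> abort (commits=2)
tx61d: no from nova -> abort (commits=2)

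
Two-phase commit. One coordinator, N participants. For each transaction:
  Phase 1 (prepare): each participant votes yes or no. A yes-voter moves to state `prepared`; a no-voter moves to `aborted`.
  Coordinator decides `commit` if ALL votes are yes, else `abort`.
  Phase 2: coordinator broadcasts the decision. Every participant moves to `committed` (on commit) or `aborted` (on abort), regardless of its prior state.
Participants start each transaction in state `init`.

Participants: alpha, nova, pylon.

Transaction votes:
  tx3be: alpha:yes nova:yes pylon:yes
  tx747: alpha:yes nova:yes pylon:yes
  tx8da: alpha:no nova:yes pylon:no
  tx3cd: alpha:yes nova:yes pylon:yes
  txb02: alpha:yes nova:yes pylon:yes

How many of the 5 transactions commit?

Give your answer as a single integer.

Answer: 4

Derivation:
tx3be: all yes -> commit (commits=1)
tx747: all yes -> commit (commits=2)
tx8da: no from alpha, pylon -> abort (commits=2)
tx3cd: all yes -> commit (commits=3)
txb02: all yes -> commit (commits=4)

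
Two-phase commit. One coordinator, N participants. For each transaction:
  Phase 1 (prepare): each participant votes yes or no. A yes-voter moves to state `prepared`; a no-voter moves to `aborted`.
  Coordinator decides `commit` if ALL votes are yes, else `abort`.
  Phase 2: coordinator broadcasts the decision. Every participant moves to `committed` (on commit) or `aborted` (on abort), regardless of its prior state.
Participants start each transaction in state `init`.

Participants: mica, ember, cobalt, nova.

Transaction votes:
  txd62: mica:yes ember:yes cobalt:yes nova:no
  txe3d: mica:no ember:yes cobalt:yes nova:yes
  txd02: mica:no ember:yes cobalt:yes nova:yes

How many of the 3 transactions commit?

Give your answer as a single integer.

Answer: 0

Derivation:
txd62: no from nova -> abort (commits=0)
txe3d: no from mica -> abort (commits=0)
txd02: no from mica -> abort (commits=0)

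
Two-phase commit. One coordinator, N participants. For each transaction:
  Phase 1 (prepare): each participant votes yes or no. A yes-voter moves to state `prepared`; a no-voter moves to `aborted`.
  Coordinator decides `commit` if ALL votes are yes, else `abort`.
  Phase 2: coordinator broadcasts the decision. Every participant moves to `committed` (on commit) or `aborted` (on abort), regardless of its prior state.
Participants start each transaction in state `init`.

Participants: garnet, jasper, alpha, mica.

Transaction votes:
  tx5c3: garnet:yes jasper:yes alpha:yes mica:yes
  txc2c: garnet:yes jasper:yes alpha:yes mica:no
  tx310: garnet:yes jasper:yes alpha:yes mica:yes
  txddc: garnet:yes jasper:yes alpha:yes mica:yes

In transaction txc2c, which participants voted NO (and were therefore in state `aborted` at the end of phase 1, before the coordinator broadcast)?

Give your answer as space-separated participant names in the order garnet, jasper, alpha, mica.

Answer: mica

Derivation:
Txn txc2c phase 1: garnet yes -> prepared; jasper yes -> prepared; alpha yes -> prepared; mica no -> aborted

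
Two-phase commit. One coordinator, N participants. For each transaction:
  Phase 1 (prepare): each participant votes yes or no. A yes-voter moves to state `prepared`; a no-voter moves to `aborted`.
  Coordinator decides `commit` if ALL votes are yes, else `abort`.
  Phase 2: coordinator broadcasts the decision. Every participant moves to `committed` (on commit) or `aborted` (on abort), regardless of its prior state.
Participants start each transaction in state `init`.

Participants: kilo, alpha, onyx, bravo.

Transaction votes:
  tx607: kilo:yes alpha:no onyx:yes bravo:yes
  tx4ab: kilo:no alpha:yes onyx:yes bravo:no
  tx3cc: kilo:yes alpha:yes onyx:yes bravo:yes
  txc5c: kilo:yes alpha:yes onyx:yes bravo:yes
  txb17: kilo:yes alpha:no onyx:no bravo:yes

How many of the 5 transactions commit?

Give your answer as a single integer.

tx607: no from alpha -> abort (commits=0)
tx4ab: no from kilo, bravo -> abort (commits=0)
tx3cc: all yes -> commit (commits=1)
txc5c: all yes -> commit (commits=2)
txb17: no from alpha, onyx -> abort (commits=2)

Answer: 2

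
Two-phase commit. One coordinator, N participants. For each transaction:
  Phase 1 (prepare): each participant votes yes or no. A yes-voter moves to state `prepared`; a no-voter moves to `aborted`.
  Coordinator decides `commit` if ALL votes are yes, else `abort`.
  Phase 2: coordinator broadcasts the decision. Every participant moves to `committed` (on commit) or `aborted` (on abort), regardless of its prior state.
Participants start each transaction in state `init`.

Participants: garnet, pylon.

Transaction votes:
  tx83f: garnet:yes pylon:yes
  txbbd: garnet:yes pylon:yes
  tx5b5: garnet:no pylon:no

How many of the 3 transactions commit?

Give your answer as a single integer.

Answer: 2

Derivation:
tx83f: all yes -> commit (commits=1)
txbbd: all yes -> commit (commits=2)
tx5b5: no from garnet, pylon -> abort (commits=2)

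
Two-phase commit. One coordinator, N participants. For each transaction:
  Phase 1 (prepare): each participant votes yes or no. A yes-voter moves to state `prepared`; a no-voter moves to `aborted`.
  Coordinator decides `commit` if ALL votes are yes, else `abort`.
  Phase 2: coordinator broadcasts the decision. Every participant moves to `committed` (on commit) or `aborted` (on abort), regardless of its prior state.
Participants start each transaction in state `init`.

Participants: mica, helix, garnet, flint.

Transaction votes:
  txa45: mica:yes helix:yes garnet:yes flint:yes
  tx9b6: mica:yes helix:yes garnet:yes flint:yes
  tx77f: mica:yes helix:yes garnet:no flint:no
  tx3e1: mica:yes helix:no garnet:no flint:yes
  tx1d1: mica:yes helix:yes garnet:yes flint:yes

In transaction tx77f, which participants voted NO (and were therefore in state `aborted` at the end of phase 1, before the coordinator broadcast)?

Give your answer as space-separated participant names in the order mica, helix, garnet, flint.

Answer: garnet flint

Derivation:
Txn tx77f phase 1: mica yes -> prepared; helix yes -> prepared; garnet no -> aborted; flint no -> aborted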